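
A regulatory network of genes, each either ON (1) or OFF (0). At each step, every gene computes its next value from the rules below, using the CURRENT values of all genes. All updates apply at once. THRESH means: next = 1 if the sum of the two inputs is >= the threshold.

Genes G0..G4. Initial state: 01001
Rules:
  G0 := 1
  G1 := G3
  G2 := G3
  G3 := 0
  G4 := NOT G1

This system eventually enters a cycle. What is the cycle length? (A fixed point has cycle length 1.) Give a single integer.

Answer: 1

Derivation:
Step 0: 01001
Step 1: G0=1(const) G1=G3=0 G2=G3=0 G3=0(const) G4=NOT G1=NOT 1=0 -> 10000
Step 2: G0=1(const) G1=G3=0 G2=G3=0 G3=0(const) G4=NOT G1=NOT 0=1 -> 10001
Step 3: G0=1(const) G1=G3=0 G2=G3=0 G3=0(const) G4=NOT G1=NOT 0=1 -> 10001
State from step 3 equals state from step 2 -> cycle length 1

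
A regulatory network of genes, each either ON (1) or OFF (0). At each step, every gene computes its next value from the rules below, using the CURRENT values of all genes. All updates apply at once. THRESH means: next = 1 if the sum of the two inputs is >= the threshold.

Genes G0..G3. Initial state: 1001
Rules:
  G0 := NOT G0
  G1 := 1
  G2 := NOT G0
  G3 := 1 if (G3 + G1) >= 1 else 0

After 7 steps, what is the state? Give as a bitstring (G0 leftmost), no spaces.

Step 1: G0=NOT G0=NOT 1=0 G1=1(const) G2=NOT G0=NOT 1=0 G3=(1+0>=1)=1 -> 0101
Step 2: G0=NOT G0=NOT 0=1 G1=1(const) G2=NOT G0=NOT 0=1 G3=(1+1>=1)=1 -> 1111
Step 3: G0=NOT G0=NOT 1=0 G1=1(const) G2=NOT G0=NOT 1=0 G3=(1+1>=1)=1 -> 0101
Step 4: G0=NOT G0=NOT 0=1 G1=1(const) G2=NOT G0=NOT 0=1 G3=(1+1>=1)=1 -> 1111
Step 5: G0=NOT G0=NOT 1=0 G1=1(const) G2=NOT G0=NOT 1=0 G3=(1+1>=1)=1 -> 0101
Step 6: G0=NOT G0=NOT 0=1 G1=1(const) G2=NOT G0=NOT 0=1 G3=(1+1>=1)=1 -> 1111
Step 7: G0=NOT G0=NOT 1=0 G1=1(const) G2=NOT G0=NOT 1=0 G3=(1+1>=1)=1 -> 0101

0101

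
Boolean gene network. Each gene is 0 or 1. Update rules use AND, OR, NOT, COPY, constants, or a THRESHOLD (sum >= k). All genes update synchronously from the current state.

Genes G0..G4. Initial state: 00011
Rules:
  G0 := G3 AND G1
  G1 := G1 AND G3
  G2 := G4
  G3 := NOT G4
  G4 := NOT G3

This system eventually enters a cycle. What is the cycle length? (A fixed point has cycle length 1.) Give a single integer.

Answer: 2

Derivation:
Step 0: 00011
Step 1: G0=G3&G1=1&0=0 G1=G1&G3=0&1=0 G2=G4=1 G3=NOT G4=NOT 1=0 G4=NOT G3=NOT 1=0 -> 00100
Step 2: G0=G3&G1=0&0=0 G1=G1&G3=0&0=0 G2=G4=0 G3=NOT G4=NOT 0=1 G4=NOT G3=NOT 0=1 -> 00011
State from step 2 equals state from step 0 -> cycle length 2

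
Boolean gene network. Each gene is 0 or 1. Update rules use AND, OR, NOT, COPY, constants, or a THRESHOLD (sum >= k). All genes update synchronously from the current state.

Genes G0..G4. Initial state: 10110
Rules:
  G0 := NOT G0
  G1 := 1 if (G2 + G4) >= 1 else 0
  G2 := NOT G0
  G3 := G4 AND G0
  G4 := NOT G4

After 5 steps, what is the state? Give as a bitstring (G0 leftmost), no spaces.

Step 1: G0=NOT G0=NOT 1=0 G1=(1+0>=1)=1 G2=NOT G0=NOT 1=0 G3=G4&G0=0&1=0 G4=NOT G4=NOT 0=1 -> 01001
Step 2: G0=NOT G0=NOT 0=1 G1=(0+1>=1)=1 G2=NOT G0=NOT 0=1 G3=G4&G0=1&0=0 G4=NOT G4=NOT 1=0 -> 11100
Step 3: G0=NOT G0=NOT 1=0 G1=(1+0>=1)=1 G2=NOT G0=NOT 1=0 G3=G4&G0=0&1=0 G4=NOT G4=NOT 0=1 -> 01001
Step 4: G0=NOT G0=NOT 0=1 G1=(0+1>=1)=1 G2=NOT G0=NOT 0=1 G3=G4&G0=1&0=0 G4=NOT G4=NOT 1=0 -> 11100
Step 5: G0=NOT G0=NOT 1=0 G1=(1+0>=1)=1 G2=NOT G0=NOT 1=0 G3=G4&G0=0&1=0 G4=NOT G4=NOT 0=1 -> 01001

01001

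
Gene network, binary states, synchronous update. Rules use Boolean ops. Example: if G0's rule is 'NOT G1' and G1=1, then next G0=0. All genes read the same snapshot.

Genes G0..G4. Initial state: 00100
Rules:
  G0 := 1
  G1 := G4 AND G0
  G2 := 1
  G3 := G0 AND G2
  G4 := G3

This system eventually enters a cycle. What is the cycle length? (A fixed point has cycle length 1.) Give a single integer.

Step 0: 00100
Step 1: G0=1(const) G1=G4&G0=0&0=0 G2=1(const) G3=G0&G2=0&1=0 G4=G3=0 -> 10100
Step 2: G0=1(const) G1=G4&G0=0&1=0 G2=1(const) G3=G0&G2=1&1=1 G4=G3=0 -> 10110
Step 3: G0=1(const) G1=G4&G0=0&1=0 G2=1(const) G3=G0&G2=1&1=1 G4=G3=1 -> 10111
Step 4: G0=1(const) G1=G4&G0=1&1=1 G2=1(const) G3=G0&G2=1&1=1 G4=G3=1 -> 11111
Step 5: G0=1(const) G1=G4&G0=1&1=1 G2=1(const) G3=G0&G2=1&1=1 G4=G3=1 -> 11111
State from step 5 equals state from step 4 -> cycle length 1

Answer: 1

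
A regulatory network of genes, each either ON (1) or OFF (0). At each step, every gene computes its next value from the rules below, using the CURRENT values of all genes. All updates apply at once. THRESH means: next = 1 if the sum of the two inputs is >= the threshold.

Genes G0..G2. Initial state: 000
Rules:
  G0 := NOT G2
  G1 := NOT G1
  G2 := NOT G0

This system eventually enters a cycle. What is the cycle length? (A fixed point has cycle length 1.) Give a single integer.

Step 0: 000
Step 1: G0=NOT G2=NOT 0=1 G1=NOT G1=NOT 0=1 G2=NOT G0=NOT 0=1 -> 111
Step 2: G0=NOT G2=NOT 1=0 G1=NOT G1=NOT 1=0 G2=NOT G0=NOT 1=0 -> 000
State from step 2 equals state from step 0 -> cycle length 2

Answer: 2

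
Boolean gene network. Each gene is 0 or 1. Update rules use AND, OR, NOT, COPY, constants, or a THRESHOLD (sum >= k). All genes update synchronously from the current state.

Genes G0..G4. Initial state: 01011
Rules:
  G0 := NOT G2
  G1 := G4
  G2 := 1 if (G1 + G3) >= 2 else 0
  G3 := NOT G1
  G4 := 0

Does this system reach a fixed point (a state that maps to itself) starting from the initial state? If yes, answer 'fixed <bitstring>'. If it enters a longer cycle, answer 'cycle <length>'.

Step 0: 01011
Step 1: G0=NOT G2=NOT 0=1 G1=G4=1 G2=(1+1>=2)=1 G3=NOT G1=NOT 1=0 G4=0(const) -> 11100
Step 2: G0=NOT G2=NOT 1=0 G1=G4=0 G2=(1+0>=2)=0 G3=NOT G1=NOT 1=0 G4=0(const) -> 00000
Step 3: G0=NOT G2=NOT 0=1 G1=G4=0 G2=(0+0>=2)=0 G3=NOT G1=NOT 0=1 G4=0(const) -> 10010
Step 4: G0=NOT G2=NOT 0=1 G1=G4=0 G2=(0+1>=2)=0 G3=NOT G1=NOT 0=1 G4=0(const) -> 10010
Fixed point reached at step 3: 10010

Answer: fixed 10010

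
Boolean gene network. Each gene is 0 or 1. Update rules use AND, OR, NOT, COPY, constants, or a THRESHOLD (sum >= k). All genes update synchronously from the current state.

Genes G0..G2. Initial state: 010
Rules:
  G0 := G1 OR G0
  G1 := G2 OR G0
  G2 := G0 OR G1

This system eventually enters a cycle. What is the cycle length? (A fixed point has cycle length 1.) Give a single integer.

Step 0: 010
Step 1: G0=G1|G0=1|0=1 G1=G2|G0=0|0=0 G2=G0|G1=0|1=1 -> 101
Step 2: G0=G1|G0=0|1=1 G1=G2|G0=1|1=1 G2=G0|G1=1|0=1 -> 111
Step 3: G0=G1|G0=1|1=1 G1=G2|G0=1|1=1 G2=G0|G1=1|1=1 -> 111
State from step 3 equals state from step 2 -> cycle length 1

Answer: 1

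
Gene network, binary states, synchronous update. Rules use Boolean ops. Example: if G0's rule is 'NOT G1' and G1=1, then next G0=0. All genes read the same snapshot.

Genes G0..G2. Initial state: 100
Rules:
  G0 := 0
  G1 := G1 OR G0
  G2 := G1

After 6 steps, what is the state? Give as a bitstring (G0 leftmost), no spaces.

Step 1: G0=0(const) G1=G1|G0=0|1=1 G2=G1=0 -> 010
Step 2: G0=0(const) G1=G1|G0=1|0=1 G2=G1=1 -> 011
Step 3: G0=0(const) G1=G1|G0=1|0=1 G2=G1=1 -> 011
Step 4: G0=0(const) G1=G1|G0=1|0=1 G2=G1=1 -> 011
Step 5: G0=0(const) G1=G1|G0=1|0=1 G2=G1=1 -> 011
Step 6: G0=0(const) G1=G1|G0=1|0=1 G2=G1=1 -> 011

011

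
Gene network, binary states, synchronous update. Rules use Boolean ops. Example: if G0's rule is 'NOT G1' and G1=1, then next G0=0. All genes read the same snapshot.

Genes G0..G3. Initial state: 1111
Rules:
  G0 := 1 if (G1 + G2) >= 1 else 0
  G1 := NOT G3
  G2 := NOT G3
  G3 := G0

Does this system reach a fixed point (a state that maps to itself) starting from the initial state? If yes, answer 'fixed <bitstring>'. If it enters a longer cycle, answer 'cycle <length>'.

Answer: cycle 6

Derivation:
Step 0: 1111
Step 1: G0=(1+1>=1)=1 G1=NOT G3=NOT 1=0 G2=NOT G3=NOT 1=0 G3=G0=1 -> 1001
Step 2: G0=(0+0>=1)=0 G1=NOT G3=NOT 1=0 G2=NOT G3=NOT 1=0 G3=G0=1 -> 0001
Step 3: G0=(0+0>=1)=0 G1=NOT G3=NOT 1=0 G2=NOT G3=NOT 1=0 G3=G0=0 -> 0000
Step 4: G0=(0+0>=1)=0 G1=NOT G3=NOT 0=1 G2=NOT G3=NOT 0=1 G3=G0=0 -> 0110
Step 5: G0=(1+1>=1)=1 G1=NOT G3=NOT 0=1 G2=NOT G3=NOT 0=1 G3=G0=0 -> 1110
Step 6: G0=(1+1>=1)=1 G1=NOT G3=NOT 0=1 G2=NOT G3=NOT 0=1 G3=G0=1 -> 1111
Cycle of length 6 starting at step 0 -> no fixed point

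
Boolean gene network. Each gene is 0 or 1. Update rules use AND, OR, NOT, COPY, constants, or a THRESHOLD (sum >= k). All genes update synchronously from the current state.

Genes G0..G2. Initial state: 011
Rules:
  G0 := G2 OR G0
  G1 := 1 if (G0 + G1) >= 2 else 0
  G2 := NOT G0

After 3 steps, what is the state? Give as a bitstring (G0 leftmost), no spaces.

Step 1: G0=G2|G0=1|0=1 G1=(0+1>=2)=0 G2=NOT G0=NOT 0=1 -> 101
Step 2: G0=G2|G0=1|1=1 G1=(1+0>=2)=0 G2=NOT G0=NOT 1=0 -> 100
Step 3: G0=G2|G0=0|1=1 G1=(1+0>=2)=0 G2=NOT G0=NOT 1=0 -> 100

100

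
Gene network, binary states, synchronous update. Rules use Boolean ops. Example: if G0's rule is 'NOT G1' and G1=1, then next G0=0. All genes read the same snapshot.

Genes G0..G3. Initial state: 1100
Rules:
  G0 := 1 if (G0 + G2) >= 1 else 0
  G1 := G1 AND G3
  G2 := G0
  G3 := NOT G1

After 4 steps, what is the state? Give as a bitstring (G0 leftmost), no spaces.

Step 1: G0=(1+0>=1)=1 G1=G1&G3=1&0=0 G2=G0=1 G3=NOT G1=NOT 1=0 -> 1010
Step 2: G0=(1+1>=1)=1 G1=G1&G3=0&0=0 G2=G0=1 G3=NOT G1=NOT 0=1 -> 1011
Step 3: G0=(1+1>=1)=1 G1=G1&G3=0&1=0 G2=G0=1 G3=NOT G1=NOT 0=1 -> 1011
Step 4: G0=(1+1>=1)=1 G1=G1&G3=0&1=0 G2=G0=1 G3=NOT G1=NOT 0=1 -> 1011

1011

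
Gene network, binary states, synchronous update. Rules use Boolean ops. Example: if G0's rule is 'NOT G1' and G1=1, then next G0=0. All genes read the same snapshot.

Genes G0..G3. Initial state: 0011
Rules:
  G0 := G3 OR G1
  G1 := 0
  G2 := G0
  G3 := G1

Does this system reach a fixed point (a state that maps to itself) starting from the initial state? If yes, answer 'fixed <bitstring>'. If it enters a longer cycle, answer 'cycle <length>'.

Answer: fixed 0000

Derivation:
Step 0: 0011
Step 1: G0=G3|G1=1|0=1 G1=0(const) G2=G0=0 G3=G1=0 -> 1000
Step 2: G0=G3|G1=0|0=0 G1=0(const) G2=G0=1 G3=G1=0 -> 0010
Step 3: G0=G3|G1=0|0=0 G1=0(const) G2=G0=0 G3=G1=0 -> 0000
Step 4: G0=G3|G1=0|0=0 G1=0(const) G2=G0=0 G3=G1=0 -> 0000
Fixed point reached at step 3: 0000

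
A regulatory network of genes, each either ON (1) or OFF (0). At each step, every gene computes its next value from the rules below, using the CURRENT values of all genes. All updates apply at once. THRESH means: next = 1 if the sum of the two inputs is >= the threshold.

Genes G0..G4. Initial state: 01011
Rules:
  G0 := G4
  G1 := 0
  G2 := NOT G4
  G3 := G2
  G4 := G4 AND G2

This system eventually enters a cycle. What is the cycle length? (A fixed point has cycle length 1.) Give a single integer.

Step 0: 01011
Step 1: G0=G4=1 G1=0(const) G2=NOT G4=NOT 1=0 G3=G2=0 G4=G4&G2=1&0=0 -> 10000
Step 2: G0=G4=0 G1=0(const) G2=NOT G4=NOT 0=1 G3=G2=0 G4=G4&G2=0&0=0 -> 00100
Step 3: G0=G4=0 G1=0(const) G2=NOT G4=NOT 0=1 G3=G2=1 G4=G4&G2=0&1=0 -> 00110
Step 4: G0=G4=0 G1=0(const) G2=NOT G4=NOT 0=1 G3=G2=1 G4=G4&G2=0&1=0 -> 00110
State from step 4 equals state from step 3 -> cycle length 1

Answer: 1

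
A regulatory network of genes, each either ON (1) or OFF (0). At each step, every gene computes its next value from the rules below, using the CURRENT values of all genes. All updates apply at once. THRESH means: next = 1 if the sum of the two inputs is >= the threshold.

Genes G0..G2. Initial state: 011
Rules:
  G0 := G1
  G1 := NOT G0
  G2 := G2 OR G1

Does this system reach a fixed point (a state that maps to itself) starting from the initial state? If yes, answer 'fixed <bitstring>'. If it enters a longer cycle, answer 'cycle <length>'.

Step 0: 011
Step 1: G0=G1=1 G1=NOT G0=NOT 0=1 G2=G2|G1=1|1=1 -> 111
Step 2: G0=G1=1 G1=NOT G0=NOT 1=0 G2=G2|G1=1|1=1 -> 101
Step 3: G0=G1=0 G1=NOT G0=NOT 1=0 G2=G2|G1=1|0=1 -> 001
Step 4: G0=G1=0 G1=NOT G0=NOT 0=1 G2=G2|G1=1|0=1 -> 011
Cycle of length 4 starting at step 0 -> no fixed point

Answer: cycle 4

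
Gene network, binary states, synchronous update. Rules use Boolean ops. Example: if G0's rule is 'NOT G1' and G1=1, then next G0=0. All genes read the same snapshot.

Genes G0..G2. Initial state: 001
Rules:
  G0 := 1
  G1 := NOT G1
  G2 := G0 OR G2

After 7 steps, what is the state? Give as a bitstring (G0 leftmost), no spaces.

Step 1: G0=1(const) G1=NOT G1=NOT 0=1 G2=G0|G2=0|1=1 -> 111
Step 2: G0=1(const) G1=NOT G1=NOT 1=0 G2=G0|G2=1|1=1 -> 101
Step 3: G0=1(const) G1=NOT G1=NOT 0=1 G2=G0|G2=1|1=1 -> 111
Step 4: G0=1(const) G1=NOT G1=NOT 1=0 G2=G0|G2=1|1=1 -> 101
Step 5: G0=1(const) G1=NOT G1=NOT 0=1 G2=G0|G2=1|1=1 -> 111
Step 6: G0=1(const) G1=NOT G1=NOT 1=0 G2=G0|G2=1|1=1 -> 101
Step 7: G0=1(const) G1=NOT G1=NOT 0=1 G2=G0|G2=1|1=1 -> 111

111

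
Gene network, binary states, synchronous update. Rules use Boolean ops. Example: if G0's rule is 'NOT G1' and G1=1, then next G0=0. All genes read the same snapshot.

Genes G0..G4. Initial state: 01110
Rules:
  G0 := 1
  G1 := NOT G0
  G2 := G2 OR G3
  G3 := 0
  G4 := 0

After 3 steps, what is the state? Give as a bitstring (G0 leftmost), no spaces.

Step 1: G0=1(const) G1=NOT G0=NOT 0=1 G2=G2|G3=1|1=1 G3=0(const) G4=0(const) -> 11100
Step 2: G0=1(const) G1=NOT G0=NOT 1=0 G2=G2|G3=1|0=1 G3=0(const) G4=0(const) -> 10100
Step 3: G0=1(const) G1=NOT G0=NOT 1=0 G2=G2|G3=1|0=1 G3=0(const) G4=0(const) -> 10100

10100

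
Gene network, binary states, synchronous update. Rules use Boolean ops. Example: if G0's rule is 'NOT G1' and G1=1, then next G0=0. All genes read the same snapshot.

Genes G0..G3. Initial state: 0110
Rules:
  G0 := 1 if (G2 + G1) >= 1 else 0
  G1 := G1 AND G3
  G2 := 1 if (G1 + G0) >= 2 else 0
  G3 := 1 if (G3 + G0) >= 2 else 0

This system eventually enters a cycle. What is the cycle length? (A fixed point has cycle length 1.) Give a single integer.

Answer: 1

Derivation:
Step 0: 0110
Step 1: G0=(1+1>=1)=1 G1=G1&G3=1&0=0 G2=(1+0>=2)=0 G3=(0+0>=2)=0 -> 1000
Step 2: G0=(0+0>=1)=0 G1=G1&G3=0&0=0 G2=(0+1>=2)=0 G3=(0+1>=2)=0 -> 0000
Step 3: G0=(0+0>=1)=0 G1=G1&G3=0&0=0 G2=(0+0>=2)=0 G3=(0+0>=2)=0 -> 0000
State from step 3 equals state from step 2 -> cycle length 1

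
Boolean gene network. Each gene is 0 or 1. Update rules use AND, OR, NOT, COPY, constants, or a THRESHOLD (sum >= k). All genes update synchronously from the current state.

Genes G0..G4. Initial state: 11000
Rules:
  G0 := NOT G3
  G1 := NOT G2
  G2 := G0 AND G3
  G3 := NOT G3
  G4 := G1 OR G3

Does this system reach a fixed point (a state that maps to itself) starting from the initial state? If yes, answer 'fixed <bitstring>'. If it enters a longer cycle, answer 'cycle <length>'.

Answer: cycle 2

Derivation:
Step 0: 11000
Step 1: G0=NOT G3=NOT 0=1 G1=NOT G2=NOT 0=1 G2=G0&G3=1&0=0 G3=NOT G3=NOT 0=1 G4=G1|G3=1|0=1 -> 11011
Step 2: G0=NOT G3=NOT 1=0 G1=NOT G2=NOT 0=1 G2=G0&G3=1&1=1 G3=NOT G3=NOT 1=0 G4=G1|G3=1|1=1 -> 01101
Step 3: G0=NOT G3=NOT 0=1 G1=NOT G2=NOT 1=0 G2=G0&G3=0&0=0 G3=NOT G3=NOT 0=1 G4=G1|G3=1|0=1 -> 10011
Step 4: G0=NOT G3=NOT 1=0 G1=NOT G2=NOT 0=1 G2=G0&G3=1&1=1 G3=NOT G3=NOT 1=0 G4=G1|G3=0|1=1 -> 01101
Cycle of length 2 starting at step 2 -> no fixed point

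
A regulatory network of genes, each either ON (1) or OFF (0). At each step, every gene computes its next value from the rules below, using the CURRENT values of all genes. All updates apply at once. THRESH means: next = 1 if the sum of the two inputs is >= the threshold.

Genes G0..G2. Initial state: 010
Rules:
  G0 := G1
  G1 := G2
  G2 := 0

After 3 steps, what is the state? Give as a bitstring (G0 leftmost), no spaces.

Step 1: G0=G1=1 G1=G2=0 G2=0(const) -> 100
Step 2: G0=G1=0 G1=G2=0 G2=0(const) -> 000
Step 3: G0=G1=0 G1=G2=0 G2=0(const) -> 000

000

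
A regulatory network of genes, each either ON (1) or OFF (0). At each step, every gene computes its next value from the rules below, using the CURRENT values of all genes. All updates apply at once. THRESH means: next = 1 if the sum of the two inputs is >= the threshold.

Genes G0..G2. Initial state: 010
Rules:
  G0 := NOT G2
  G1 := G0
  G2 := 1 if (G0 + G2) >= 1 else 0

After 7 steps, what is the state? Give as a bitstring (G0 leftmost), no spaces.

Step 1: G0=NOT G2=NOT 0=1 G1=G0=0 G2=(0+0>=1)=0 -> 100
Step 2: G0=NOT G2=NOT 0=1 G1=G0=1 G2=(1+0>=1)=1 -> 111
Step 3: G0=NOT G2=NOT 1=0 G1=G0=1 G2=(1+1>=1)=1 -> 011
Step 4: G0=NOT G2=NOT 1=0 G1=G0=0 G2=(0+1>=1)=1 -> 001
Step 5: G0=NOT G2=NOT 1=0 G1=G0=0 G2=(0+1>=1)=1 -> 001
Step 6: G0=NOT G2=NOT 1=0 G1=G0=0 G2=(0+1>=1)=1 -> 001
Step 7: G0=NOT G2=NOT 1=0 G1=G0=0 G2=(0+1>=1)=1 -> 001

001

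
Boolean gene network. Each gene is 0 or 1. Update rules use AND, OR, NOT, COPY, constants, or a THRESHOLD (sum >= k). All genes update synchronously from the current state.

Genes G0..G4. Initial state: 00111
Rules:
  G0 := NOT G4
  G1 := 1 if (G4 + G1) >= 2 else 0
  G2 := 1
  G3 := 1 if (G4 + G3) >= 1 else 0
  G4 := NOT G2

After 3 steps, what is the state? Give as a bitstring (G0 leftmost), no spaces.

Step 1: G0=NOT G4=NOT 1=0 G1=(1+0>=2)=0 G2=1(const) G3=(1+1>=1)=1 G4=NOT G2=NOT 1=0 -> 00110
Step 2: G0=NOT G4=NOT 0=1 G1=(0+0>=2)=0 G2=1(const) G3=(0+1>=1)=1 G4=NOT G2=NOT 1=0 -> 10110
Step 3: G0=NOT G4=NOT 0=1 G1=(0+0>=2)=0 G2=1(const) G3=(0+1>=1)=1 G4=NOT G2=NOT 1=0 -> 10110

10110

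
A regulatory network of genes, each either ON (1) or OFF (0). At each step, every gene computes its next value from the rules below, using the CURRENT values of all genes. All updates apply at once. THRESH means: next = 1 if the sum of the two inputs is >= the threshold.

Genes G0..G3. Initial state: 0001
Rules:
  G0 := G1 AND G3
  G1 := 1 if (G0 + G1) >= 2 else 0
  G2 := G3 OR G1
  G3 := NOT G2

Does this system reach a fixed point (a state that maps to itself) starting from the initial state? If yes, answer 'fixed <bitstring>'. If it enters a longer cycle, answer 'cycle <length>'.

Answer: cycle 4

Derivation:
Step 0: 0001
Step 1: G0=G1&G3=0&1=0 G1=(0+0>=2)=0 G2=G3|G1=1|0=1 G3=NOT G2=NOT 0=1 -> 0011
Step 2: G0=G1&G3=0&1=0 G1=(0+0>=2)=0 G2=G3|G1=1|0=1 G3=NOT G2=NOT 1=0 -> 0010
Step 3: G0=G1&G3=0&0=0 G1=(0+0>=2)=0 G2=G3|G1=0|0=0 G3=NOT G2=NOT 1=0 -> 0000
Step 4: G0=G1&G3=0&0=0 G1=(0+0>=2)=0 G2=G3|G1=0|0=0 G3=NOT G2=NOT 0=1 -> 0001
Cycle of length 4 starting at step 0 -> no fixed point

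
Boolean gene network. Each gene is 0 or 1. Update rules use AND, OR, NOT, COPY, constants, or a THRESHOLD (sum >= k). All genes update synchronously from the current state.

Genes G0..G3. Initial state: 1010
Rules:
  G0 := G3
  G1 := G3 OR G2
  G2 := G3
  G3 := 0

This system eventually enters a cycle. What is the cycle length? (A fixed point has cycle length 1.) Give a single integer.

Step 0: 1010
Step 1: G0=G3=0 G1=G3|G2=0|1=1 G2=G3=0 G3=0(const) -> 0100
Step 2: G0=G3=0 G1=G3|G2=0|0=0 G2=G3=0 G3=0(const) -> 0000
Step 3: G0=G3=0 G1=G3|G2=0|0=0 G2=G3=0 G3=0(const) -> 0000
State from step 3 equals state from step 2 -> cycle length 1

Answer: 1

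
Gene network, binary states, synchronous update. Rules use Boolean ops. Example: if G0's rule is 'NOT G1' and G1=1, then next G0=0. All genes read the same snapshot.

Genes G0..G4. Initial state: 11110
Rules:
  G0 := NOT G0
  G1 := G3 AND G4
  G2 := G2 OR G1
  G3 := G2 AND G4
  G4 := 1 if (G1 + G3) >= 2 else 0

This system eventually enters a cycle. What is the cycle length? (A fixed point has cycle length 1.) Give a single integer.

Answer: 2

Derivation:
Step 0: 11110
Step 1: G0=NOT G0=NOT 1=0 G1=G3&G4=1&0=0 G2=G2|G1=1|1=1 G3=G2&G4=1&0=0 G4=(1+1>=2)=1 -> 00101
Step 2: G0=NOT G0=NOT 0=1 G1=G3&G4=0&1=0 G2=G2|G1=1|0=1 G3=G2&G4=1&1=1 G4=(0+0>=2)=0 -> 10110
Step 3: G0=NOT G0=NOT 1=0 G1=G3&G4=1&0=0 G2=G2|G1=1|0=1 G3=G2&G4=1&0=0 G4=(0+1>=2)=0 -> 00100
Step 4: G0=NOT G0=NOT 0=1 G1=G3&G4=0&0=0 G2=G2|G1=1|0=1 G3=G2&G4=1&0=0 G4=(0+0>=2)=0 -> 10100
Step 5: G0=NOT G0=NOT 1=0 G1=G3&G4=0&0=0 G2=G2|G1=1|0=1 G3=G2&G4=1&0=0 G4=(0+0>=2)=0 -> 00100
State from step 5 equals state from step 3 -> cycle length 2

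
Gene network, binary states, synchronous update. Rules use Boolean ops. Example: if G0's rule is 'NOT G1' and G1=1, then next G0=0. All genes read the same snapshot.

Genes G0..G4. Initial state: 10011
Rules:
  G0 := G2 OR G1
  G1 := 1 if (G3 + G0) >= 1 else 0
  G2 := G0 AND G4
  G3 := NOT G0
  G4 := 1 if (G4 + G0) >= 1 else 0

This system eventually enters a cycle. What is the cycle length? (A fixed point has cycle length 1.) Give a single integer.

Answer: 2

Derivation:
Step 0: 10011
Step 1: G0=G2|G1=0|0=0 G1=(1+1>=1)=1 G2=G0&G4=1&1=1 G3=NOT G0=NOT 1=0 G4=(1+1>=1)=1 -> 01101
Step 2: G0=G2|G1=1|1=1 G1=(0+0>=1)=0 G2=G0&G4=0&1=0 G3=NOT G0=NOT 0=1 G4=(1+0>=1)=1 -> 10011
State from step 2 equals state from step 0 -> cycle length 2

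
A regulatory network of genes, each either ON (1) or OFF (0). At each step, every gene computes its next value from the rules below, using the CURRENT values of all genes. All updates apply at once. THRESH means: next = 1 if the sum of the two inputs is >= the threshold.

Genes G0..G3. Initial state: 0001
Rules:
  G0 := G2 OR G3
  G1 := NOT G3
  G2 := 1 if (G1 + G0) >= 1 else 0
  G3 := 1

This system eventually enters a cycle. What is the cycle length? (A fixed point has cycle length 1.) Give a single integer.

Answer: 1

Derivation:
Step 0: 0001
Step 1: G0=G2|G3=0|1=1 G1=NOT G3=NOT 1=0 G2=(0+0>=1)=0 G3=1(const) -> 1001
Step 2: G0=G2|G3=0|1=1 G1=NOT G3=NOT 1=0 G2=(0+1>=1)=1 G3=1(const) -> 1011
Step 3: G0=G2|G3=1|1=1 G1=NOT G3=NOT 1=0 G2=(0+1>=1)=1 G3=1(const) -> 1011
State from step 3 equals state from step 2 -> cycle length 1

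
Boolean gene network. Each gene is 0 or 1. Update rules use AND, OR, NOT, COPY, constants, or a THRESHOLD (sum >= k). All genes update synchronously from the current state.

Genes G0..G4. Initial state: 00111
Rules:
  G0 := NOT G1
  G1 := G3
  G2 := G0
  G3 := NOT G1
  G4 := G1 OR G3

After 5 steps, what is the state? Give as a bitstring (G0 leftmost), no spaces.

Step 1: G0=NOT G1=NOT 0=1 G1=G3=1 G2=G0=0 G3=NOT G1=NOT 0=1 G4=G1|G3=0|1=1 -> 11011
Step 2: G0=NOT G1=NOT 1=0 G1=G3=1 G2=G0=1 G3=NOT G1=NOT 1=0 G4=G1|G3=1|1=1 -> 01101
Step 3: G0=NOT G1=NOT 1=0 G1=G3=0 G2=G0=0 G3=NOT G1=NOT 1=0 G4=G1|G3=1|0=1 -> 00001
Step 4: G0=NOT G1=NOT 0=1 G1=G3=0 G2=G0=0 G3=NOT G1=NOT 0=1 G4=G1|G3=0|0=0 -> 10010
Step 5: G0=NOT G1=NOT 0=1 G1=G3=1 G2=G0=1 G3=NOT G1=NOT 0=1 G4=G1|G3=0|1=1 -> 11111

11111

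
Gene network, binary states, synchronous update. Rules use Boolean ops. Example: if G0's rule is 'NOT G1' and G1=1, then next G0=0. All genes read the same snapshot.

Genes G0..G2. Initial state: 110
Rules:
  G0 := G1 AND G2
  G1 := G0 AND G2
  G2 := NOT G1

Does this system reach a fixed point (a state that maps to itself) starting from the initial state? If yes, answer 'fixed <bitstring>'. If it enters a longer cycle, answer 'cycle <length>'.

Answer: fixed 001

Derivation:
Step 0: 110
Step 1: G0=G1&G2=1&0=0 G1=G0&G2=1&0=0 G2=NOT G1=NOT 1=0 -> 000
Step 2: G0=G1&G2=0&0=0 G1=G0&G2=0&0=0 G2=NOT G1=NOT 0=1 -> 001
Step 3: G0=G1&G2=0&1=0 G1=G0&G2=0&1=0 G2=NOT G1=NOT 0=1 -> 001
Fixed point reached at step 2: 001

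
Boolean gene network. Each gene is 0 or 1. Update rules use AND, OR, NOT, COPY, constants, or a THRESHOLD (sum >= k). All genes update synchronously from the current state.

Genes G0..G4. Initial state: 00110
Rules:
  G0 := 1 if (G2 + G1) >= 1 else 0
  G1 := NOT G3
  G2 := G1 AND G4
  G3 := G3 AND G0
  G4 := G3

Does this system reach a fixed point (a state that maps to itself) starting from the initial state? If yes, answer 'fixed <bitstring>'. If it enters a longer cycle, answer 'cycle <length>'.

Step 0: 00110
Step 1: G0=(1+0>=1)=1 G1=NOT G3=NOT 1=0 G2=G1&G4=0&0=0 G3=G3&G0=1&0=0 G4=G3=1 -> 10001
Step 2: G0=(0+0>=1)=0 G1=NOT G3=NOT 0=1 G2=G1&G4=0&1=0 G3=G3&G0=0&1=0 G4=G3=0 -> 01000
Step 3: G0=(0+1>=1)=1 G1=NOT G3=NOT 0=1 G2=G1&G4=1&0=0 G3=G3&G0=0&0=0 G4=G3=0 -> 11000
Step 4: G0=(0+1>=1)=1 G1=NOT G3=NOT 0=1 G2=G1&G4=1&0=0 G3=G3&G0=0&1=0 G4=G3=0 -> 11000
Fixed point reached at step 3: 11000

Answer: fixed 11000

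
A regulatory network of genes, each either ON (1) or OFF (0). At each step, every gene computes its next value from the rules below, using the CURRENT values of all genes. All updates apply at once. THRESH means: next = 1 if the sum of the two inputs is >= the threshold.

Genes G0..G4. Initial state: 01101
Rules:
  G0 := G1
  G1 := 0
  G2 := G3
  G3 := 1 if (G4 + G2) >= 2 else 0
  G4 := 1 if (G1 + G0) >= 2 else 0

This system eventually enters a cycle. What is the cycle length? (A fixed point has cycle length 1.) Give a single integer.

Answer: 1

Derivation:
Step 0: 01101
Step 1: G0=G1=1 G1=0(const) G2=G3=0 G3=(1+1>=2)=1 G4=(1+0>=2)=0 -> 10010
Step 2: G0=G1=0 G1=0(const) G2=G3=1 G3=(0+0>=2)=0 G4=(0+1>=2)=0 -> 00100
Step 3: G0=G1=0 G1=0(const) G2=G3=0 G3=(0+1>=2)=0 G4=(0+0>=2)=0 -> 00000
Step 4: G0=G1=0 G1=0(const) G2=G3=0 G3=(0+0>=2)=0 G4=(0+0>=2)=0 -> 00000
State from step 4 equals state from step 3 -> cycle length 1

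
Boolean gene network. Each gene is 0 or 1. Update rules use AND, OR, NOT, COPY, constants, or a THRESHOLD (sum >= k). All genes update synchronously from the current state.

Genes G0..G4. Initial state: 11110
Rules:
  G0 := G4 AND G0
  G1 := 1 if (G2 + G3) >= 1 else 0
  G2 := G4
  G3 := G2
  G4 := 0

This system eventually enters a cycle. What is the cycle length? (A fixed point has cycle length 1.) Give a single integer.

Step 0: 11110
Step 1: G0=G4&G0=0&1=0 G1=(1+1>=1)=1 G2=G4=0 G3=G2=1 G4=0(const) -> 01010
Step 2: G0=G4&G0=0&0=0 G1=(0+1>=1)=1 G2=G4=0 G3=G2=0 G4=0(const) -> 01000
Step 3: G0=G4&G0=0&0=0 G1=(0+0>=1)=0 G2=G4=0 G3=G2=0 G4=0(const) -> 00000
Step 4: G0=G4&G0=0&0=0 G1=(0+0>=1)=0 G2=G4=0 G3=G2=0 G4=0(const) -> 00000
State from step 4 equals state from step 3 -> cycle length 1

Answer: 1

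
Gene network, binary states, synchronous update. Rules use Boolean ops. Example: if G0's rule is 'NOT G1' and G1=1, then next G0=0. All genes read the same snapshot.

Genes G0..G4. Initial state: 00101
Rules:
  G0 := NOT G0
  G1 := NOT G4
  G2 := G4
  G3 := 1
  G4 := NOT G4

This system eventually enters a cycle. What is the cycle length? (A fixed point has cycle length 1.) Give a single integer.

Step 0: 00101
Step 1: G0=NOT G0=NOT 0=1 G1=NOT G4=NOT 1=0 G2=G4=1 G3=1(const) G4=NOT G4=NOT 1=0 -> 10110
Step 2: G0=NOT G0=NOT 1=0 G1=NOT G4=NOT 0=1 G2=G4=0 G3=1(const) G4=NOT G4=NOT 0=1 -> 01011
Step 3: G0=NOT G0=NOT 0=1 G1=NOT G4=NOT 1=0 G2=G4=1 G3=1(const) G4=NOT G4=NOT 1=0 -> 10110
State from step 3 equals state from step 1 -> cycle length 2

Answer: 2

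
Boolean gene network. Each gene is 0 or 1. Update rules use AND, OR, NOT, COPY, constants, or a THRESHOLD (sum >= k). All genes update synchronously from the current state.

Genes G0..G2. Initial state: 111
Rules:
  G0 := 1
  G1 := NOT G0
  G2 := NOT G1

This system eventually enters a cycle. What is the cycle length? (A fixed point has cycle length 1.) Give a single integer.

Step 0: 111
Step 1: G0=1(const) G1=NOT G0=NOT 1=0 G2=NOT G1=NOT 1=0 -> 100
Step 2: G0=1(const) G1=NOT G0=NOT 1=0 G2=NOT G1=NOT 0=1 -> 101
Step 3: G0=1(const) G1=NOT G0=NOT 1=0 G2=NOT G1=NOT 0=1 -> 101
State from step 3 equals state from step 2 -> cycle length 1

Answer: 1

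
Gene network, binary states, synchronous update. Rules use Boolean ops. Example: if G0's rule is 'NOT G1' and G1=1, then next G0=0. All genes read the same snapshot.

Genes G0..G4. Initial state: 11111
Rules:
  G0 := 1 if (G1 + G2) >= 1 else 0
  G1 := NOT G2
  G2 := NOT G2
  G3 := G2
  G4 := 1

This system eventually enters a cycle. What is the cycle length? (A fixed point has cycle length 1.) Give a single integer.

Answer: 2

Derivation:
Step 0: 11111
Step 1: G0=(1+1>=1)=1 G1=NOT G2=NOT 1=0 G2=NOT G2=NOT 1=0 G3=G2=1 G4=1(const) -> 10011
Step 2: G0=(0+0>=1)=0 G1=NOT G2=NOT 0=1 G2=NOT G2=NOT 0=1 G3=G2=0 G4=1(const) -> 01101
Step 3: G0=(1+1>=1)=1 G1=NOT G2=NOT 1=0 G2=NOT G2=NOT 1=0 G3=G2=1 G4=1(const) -> 10011
State from step 3 equals state from step 1 -> cycle length 2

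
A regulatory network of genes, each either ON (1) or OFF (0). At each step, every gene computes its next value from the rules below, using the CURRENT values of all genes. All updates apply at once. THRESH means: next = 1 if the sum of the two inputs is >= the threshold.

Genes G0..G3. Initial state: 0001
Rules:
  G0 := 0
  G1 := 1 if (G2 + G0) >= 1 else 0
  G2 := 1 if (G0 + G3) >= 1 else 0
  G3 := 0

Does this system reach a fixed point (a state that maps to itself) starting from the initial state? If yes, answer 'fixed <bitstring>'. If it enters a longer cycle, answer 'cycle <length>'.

Answer: fixed 0000

Derivation:
Step 0: 0001
Step 1: G0=0(const) G1=(0+0>=1)=0 G2=(0+1>=1)=1 G3=0(const) -> 0010
Step 2: G0=0(const) G1=(1+0>=1)=1 G2=(0+0>=1)=0 G3=0(const) -> 0100
Step 3: G0=0(const) G1=(0+0>=1)=0 G2=(0+0>=1)=0 G3=0(const) -> 0000
Step 4: G0=0(const) G1=(0+0>=1)=0 G2=(0+0>=1)=0 G3=0(const) -> 0000
Fixed point reached at step 3: 0000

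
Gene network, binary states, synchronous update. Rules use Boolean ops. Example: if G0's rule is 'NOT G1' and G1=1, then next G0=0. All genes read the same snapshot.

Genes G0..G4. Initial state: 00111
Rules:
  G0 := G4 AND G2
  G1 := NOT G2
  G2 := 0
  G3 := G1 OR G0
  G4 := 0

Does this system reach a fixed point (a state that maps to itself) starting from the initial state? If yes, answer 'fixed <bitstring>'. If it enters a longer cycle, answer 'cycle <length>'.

Answer: fixed 01010

Derivation:
Step 0: 00111
Step 1: G0=G4&G2=1&1=1 G1=NOT G2=NOT 1=0 G2=0(const) G3=G1|G0=0|0=0 G4=0(const) -> 10000
Step 2: G0=G4&G2=0&0=0 G1=NOT G2=NOT 0=1 G2=0(const) G3=G1|G0=0|1=1 G4=0(const) -> 01010
Step 3: G0=G4&G2=0&0=0 G1=NOT G2=NOT 0=1 G2=0(const) G3=G1|G0=1|0=1 G4=0(const) -> 01010
Fixed point reached at step 2: 01010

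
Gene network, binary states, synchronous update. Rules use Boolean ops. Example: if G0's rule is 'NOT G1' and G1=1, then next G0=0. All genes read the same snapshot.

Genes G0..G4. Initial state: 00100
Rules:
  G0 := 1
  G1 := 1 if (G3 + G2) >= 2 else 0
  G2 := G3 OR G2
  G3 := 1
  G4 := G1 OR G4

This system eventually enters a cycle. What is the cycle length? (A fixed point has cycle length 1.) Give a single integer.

Step 0: 00100
Step 1: G0=1(const) G1=(0+1>=2)=0 G2=G3|G2=0|1=1 G3=1(const) G4=G1|G4=0|0=0 -> 10110
Step 2: G0=1(const) G1=(1+1>=2)=1 G2=G3|G2=1|1=1 G3=1(const) G4=G1|G4=0|0=0 -> 11110
Step 3: G0=1(const) G1=(1+1>=2)=1 G2=G3|G2=1|1=1 G3=1(const) G4=G1|G4=1|0=1 -> 11111
Step 4: G0=1(const) G1=(1+1>=2)=1 G2=G3|G2=1|1=1 G3=1(const) G4=G1|G4=1|1=1 -> 11111
State from step 4 equals state from step 3 -> cycle length 1

Answer: 1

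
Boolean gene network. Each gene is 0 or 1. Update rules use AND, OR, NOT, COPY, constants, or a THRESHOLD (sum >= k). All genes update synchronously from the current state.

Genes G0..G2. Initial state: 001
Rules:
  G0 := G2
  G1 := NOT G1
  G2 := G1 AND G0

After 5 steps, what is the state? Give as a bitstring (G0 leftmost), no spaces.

Step 1: G0=G2=1 G1=NOT G1=NOT 0=1 G2=G1&G0=0&0=0 -> 110
Step 2: G0=G2=0 G1=NOT G1=NOT 1=0 G2=G1&G0=1&1=1 -> 001
Step 3: G0=G2=1 G1=NOT G1=NOT 0=1 G2=G1&G0=0&0=0 -> 110
Step 4: G0=G2=0 G1=NOT G1=NOT 1=0 G2=G1&G0=1&1=1 -> 001
Step 5: G0=G2=1 G1=NOT G1=NOT 0=1 G2=G1&G0=0&0=0 -> 110

110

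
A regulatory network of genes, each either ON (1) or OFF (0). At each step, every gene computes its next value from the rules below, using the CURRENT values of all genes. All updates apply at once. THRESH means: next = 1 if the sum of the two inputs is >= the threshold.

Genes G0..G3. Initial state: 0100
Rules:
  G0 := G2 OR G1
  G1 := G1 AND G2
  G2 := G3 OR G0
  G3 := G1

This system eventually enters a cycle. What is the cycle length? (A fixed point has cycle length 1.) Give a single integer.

Answer: 2

Derivation:
Step 0: 0100
Step 1: G0=G2|G1=0|1=1 G1=G1&G2=1&0=0 G2=G3|G0=0|0=0 G3=G1=1 -> 1001
Step 2: G0=G2|G1=0|0=0 G1=G1&G2=0&0=0 G2=G3|G0=1|1=1 G3=G1=0 -> 0010
Step 3: G0=G2|G1=1|0=1 G1=G1&G2=0&1=0 G2=G3|G0=0|0=0 G3=G1=0 -> 1000
Step 4: G0=G2|G1=0|0=0 G1=G1&G2=0&0=0 G2=G3|G0=0|1=1 G3=G1=0 -> 0010
State from step 4 equals state from step 2 -> cycle length 2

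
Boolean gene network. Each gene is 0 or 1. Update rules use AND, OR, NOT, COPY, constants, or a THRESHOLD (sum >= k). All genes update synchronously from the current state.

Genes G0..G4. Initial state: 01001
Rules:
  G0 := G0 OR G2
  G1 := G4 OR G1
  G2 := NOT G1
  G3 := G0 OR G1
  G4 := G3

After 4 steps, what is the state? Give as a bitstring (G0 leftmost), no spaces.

Step 1: G0=G0|G2=0|0=0 G1=G4|G1=1|1=1 G2=NOT G1=NOT 1=0 G3=G0|G1=0|1=1 G4=G3=0 -> 01010
Step 2: G0=G0|G2=0|0=0 G1=G4|G1=0|1=1 G2=NOT G1=NOT 1=0 G3=G0|G1=0|1=1 G4=G3=1 -> 01011
Step 3: G0=G0|G2=0|0=0 G1=G4|G1=1|1=1 G2=NOT G1=NOT 1=0 G3=G0|G1=0|1=1 G4=G3=1 -> 01011
Step 4: G0=G0|G2=0|0=0 G1=G4|G1=1|1=1 G2=NOT G1=NOT 1=0 G3=G0|G1=0|1=1 G4=G3=1 -> 01011

01011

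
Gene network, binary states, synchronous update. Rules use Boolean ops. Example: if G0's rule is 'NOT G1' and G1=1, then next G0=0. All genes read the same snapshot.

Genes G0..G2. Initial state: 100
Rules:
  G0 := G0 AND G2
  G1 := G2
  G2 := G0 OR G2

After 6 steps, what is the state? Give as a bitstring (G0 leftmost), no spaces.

Step 1: G0=G0&G2=1&0=0 G1=G2=0 G2=G0|G2=1|0=1 -> 001
Step 2: G0=G0&G2=0&1=0 G1=G2=1 G2=G0|G2=0|1=1 -> 011
Step 3: G0=G0&G2=0&1=0 G1=G2=1 G2=G0|G2=0|1=1 -> 011
Step 4: G0=G0&G2=0&1=0 G1=G2=1 G2=G0|G2=0|1=1 -> 011
Step 5: G0=G0&G2=0&1=0 G1=G2=1 G2=G0|G2=0|1=1 -> 011
Step 6: G0=G0&G2=0&1=0 G1=G2=1 G2=G0|G2=0|1=1 -> 011

011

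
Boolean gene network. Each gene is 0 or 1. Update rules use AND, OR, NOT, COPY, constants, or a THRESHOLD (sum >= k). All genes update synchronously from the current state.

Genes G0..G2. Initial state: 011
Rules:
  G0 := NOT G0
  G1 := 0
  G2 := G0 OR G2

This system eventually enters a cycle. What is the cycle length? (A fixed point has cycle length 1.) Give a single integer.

Step 0: 011
Step 1: G0=NOT G0=NOT 0=1 G1=0(const) G2=G0|G2=0|1=1 -> 101
Step 2: G0=NOT G0=NOT 1=0 G1=0(const) G2=G0|G2=1|1=1 -> 001
Step 3: G0=NOT G0=NOT 0=1 G1=0(const) G2=G0|G2=0|1=1 -> 101
State from step 3 equals state from step 1 -> cycle length 2

Answer: 2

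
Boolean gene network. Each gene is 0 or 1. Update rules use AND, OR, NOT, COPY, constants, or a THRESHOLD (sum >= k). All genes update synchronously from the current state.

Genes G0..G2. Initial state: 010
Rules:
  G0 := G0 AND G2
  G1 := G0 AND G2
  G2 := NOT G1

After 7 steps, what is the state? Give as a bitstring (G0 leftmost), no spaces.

Step 1: G0=G0&G2=0&0=0 G1=G0&G2=0&0=0 G2=NOT G1=NOT 1=0 -> 000
Step 2: G0=G0&G2=0&0=0 G1=G0&G2=0&0=0 G2=NOT G1=NOT 0=1 -> 001
Step 3: G0=G0&G2=0&1=0 G1=G0&G2=0&1=0 G2=NOT G1=NOT 0=1 -> 001
Step 4: G0=G0&G2=0&1=0 G1=G0&G2=0&1=0 G2=NOT G1=NOT 0=1 -> 001
Step 5: G0=G0&G2=0&1=0 G1=G0&G2=0&1=0 G2=NOT G1=NOT 0=1 -> 001
Step 6: G0=G0&G2=0&1=0 G1=G0&G2=0&1=0 G2=NOT G1=NOT 0=1 -> 001
Step 7: G0=G0&G2=0&1=0 G1=G0&G2=0&1=0 G2=NOT G1=NOT 0=1 -> 001

001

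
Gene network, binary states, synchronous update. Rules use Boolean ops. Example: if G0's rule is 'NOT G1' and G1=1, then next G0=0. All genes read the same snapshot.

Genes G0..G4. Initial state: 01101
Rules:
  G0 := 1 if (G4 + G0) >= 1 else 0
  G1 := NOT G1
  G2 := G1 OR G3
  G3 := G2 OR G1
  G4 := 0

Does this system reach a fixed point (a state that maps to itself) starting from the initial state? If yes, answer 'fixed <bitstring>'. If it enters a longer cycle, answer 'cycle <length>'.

Answer: cycle 2

Derivation:
Step 0: 01101
Step 1: G0=(1+0>=1)=1 G1=NOT G1=NOT 1=0 G2=G1|G3=1|0=1 G3=G2|G1=1|1=1 G4=0(const) -> 10110
Step 2: G0=(0+1>=1)=1 G1=NOT G1=NOT 0=1 G2=G1|G3=0|1=1 G3=G2|G1=1|0=1 G4=0(const) -> 11110
Step 3: G0=(0+1>=1)=1 G1=NOT G1=NOT 1=0 G2=G1|G3=1|1=1 G3=G2|G1=1|1=1 G4=0(const) -> 10110
Cycle of length 2 starting at step 1 -> no fixed point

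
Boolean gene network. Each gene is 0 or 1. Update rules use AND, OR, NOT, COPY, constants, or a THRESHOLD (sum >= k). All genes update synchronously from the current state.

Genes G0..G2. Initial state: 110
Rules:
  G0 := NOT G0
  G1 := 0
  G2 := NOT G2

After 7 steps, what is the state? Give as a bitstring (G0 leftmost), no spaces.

Step 1: G0=NOT G0=NOT 1=0 G1=0(const) G2=NOT G2=NOT 0=1 -> 001
Step 2: G0=NOT G0=NOT 0=1 G1=0(const) G2=NOT G2=NOT 1=0 -> 100
Step 3: G0=NOT G0=NOT 1=0 G1=0(const) G2=NOT G2=NOT 0=1 -> 001
Step 4: G0=NOT G0=NOT 0=1 G1=0(const) G2=NOT G2=NOT 1=0 -> 100
Step 5: G0=NOT G0=NOT 1=0 G1=0(const) G2=NOT G2=NOT 0=1 -> 001
Step 6: G0=NOT G0=NOT 0=1 G1=0(const) G2=NOT G2=NOT 1=0 -> 100
Step 7: G0=NOT G0=NOT 1=0 G1=0(const) G2=NOT G2=NOT 0=1 -> 001

001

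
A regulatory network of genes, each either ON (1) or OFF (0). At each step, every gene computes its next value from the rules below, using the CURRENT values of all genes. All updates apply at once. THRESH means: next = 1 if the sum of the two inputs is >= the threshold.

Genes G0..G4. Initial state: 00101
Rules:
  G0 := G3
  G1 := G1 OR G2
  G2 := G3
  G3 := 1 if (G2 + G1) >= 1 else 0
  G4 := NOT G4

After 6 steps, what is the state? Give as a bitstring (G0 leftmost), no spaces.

Step 1: G0=G3=0 G1=G1|G2=0|1=1 G2=G3=0 G3=(1+0>=1)=1 G4=NOT G4=NOT 1=0 -> 01010
Step 2: G0=G3=1 G1=G1|G2=1|0=1 G2=G3=1 G3=(0+1>=1)=1 G4=NOT G4=NOT 0=1 -> 11111
Step 3: G0=G3=1 G1=G1|G2=1|1=1 G2=G3=1 G3=(1+1>=1)=1 G4=NOT G4=NOT 1=0 -> 11110
Step 4: G0=G3=1 G1=G1|G2=1|1=1 G2=G3=1 G3=(1+1>=1)=1 G4=NOT G4=NOT 0=1 -> 11111
Step 5: G0=G3=1 G1=G1|G2=1|1=1 G2=G3=1 G3=(1+1>=1)=1 G4=NOT G4=NOT 1=0 -> 11110
Step 6: G0=G3=1 G1=G1|G2=1|1=1 G2=G3=1 G3=(1+1>=1)=1 G4=NOT G4=NOT 0=1 -> 11111

11111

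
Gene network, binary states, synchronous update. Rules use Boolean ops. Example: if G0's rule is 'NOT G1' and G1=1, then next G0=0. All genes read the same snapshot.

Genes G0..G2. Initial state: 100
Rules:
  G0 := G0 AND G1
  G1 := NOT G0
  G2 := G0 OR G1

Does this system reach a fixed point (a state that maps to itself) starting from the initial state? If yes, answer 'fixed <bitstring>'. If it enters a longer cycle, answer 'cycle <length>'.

Step 0: 100
Step 1: G0=G0&G1=1&0=0 G1=NOT G0=NOT 1=0 G2=G0|G1=1|0=1 -> 001
Step 2: G0=G0&G1=0&0=0 G1=NOT G0=NOT 0=1 G2=G0|G1=0|0=0 -> 010
Step 3: G0=G0&G1=0&1=0 G1=NOT G0=NOT 0=1 G2=G0|G1=0|1=1 -> 011
Step 4: G0=G0&G1=0&1=0 G1=NOT G0=NOT 0=1 G2=G0|G1=0|1=1 -> 011
Fixed point reached at step 3: 011

Answer: fixed 011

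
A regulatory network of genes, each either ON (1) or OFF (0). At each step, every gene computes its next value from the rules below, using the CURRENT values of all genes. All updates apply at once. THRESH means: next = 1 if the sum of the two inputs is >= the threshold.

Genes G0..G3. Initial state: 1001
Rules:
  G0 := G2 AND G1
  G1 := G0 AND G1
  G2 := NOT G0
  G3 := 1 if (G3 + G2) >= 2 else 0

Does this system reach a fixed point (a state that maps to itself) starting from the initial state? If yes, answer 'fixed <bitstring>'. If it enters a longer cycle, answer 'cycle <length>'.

Answer: fixed 0010

Derivation:
Step 0: 1001
Step 1: G0=G2&G1=0&0=0 G1=G0&G1=1&0=0 G2=NOT G0=NOT 1=0 G3=(1+0>=2)=0 -> 0000
Step 2: G0=G2&G1=0&0=0 G1=G0&G1=0&0=0 G2=NOT G0=NOT 0=1 G3=(0+0>=2)=0 -> 0010
Step 3: G0=G2&G1=1&0=0 G1=G0&G1=0&0=0 G2=NOT G0=NOT 0=1 G3=(0+1>=2)=0 -> 0010
Fixed point reached at step 2: 0010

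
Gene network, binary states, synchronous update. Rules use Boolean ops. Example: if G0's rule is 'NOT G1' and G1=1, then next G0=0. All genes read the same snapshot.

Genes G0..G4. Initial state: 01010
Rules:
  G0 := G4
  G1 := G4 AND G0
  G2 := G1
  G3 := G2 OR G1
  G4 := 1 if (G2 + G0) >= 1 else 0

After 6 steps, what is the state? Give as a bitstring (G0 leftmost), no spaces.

Step 1: G0=G4=0 G1=G4&G0=0&0=0 G2=G1=1 G3=G2|G1=0|1=1 G4=(0+0>=1)=0 -> 00110
Step 2: G0=G4=0 G1=G4&G0=0&0=0 G2=G1=0 G3=G2|G1=1|0=1 G4=(1+0>=1)=1 -> 00011
Step 3: G0=G4=1 G1=G4&G0=1&0=0 G2=G1=0 G3=G2|G1=0|0=0 G4=(0+0>=1)=0 -> 10000
Step 4: G0=G4=0 G1=G4&G0=0&1=0 G2=G1=0 G3=G2|G1=0|0=0 G4=(0+1>=1)=1 -> 00001
Step 5: G0=G4=1 G1=G4&G0=1&0=0 G2=G1=0 G3=G2|G1=0|0=0 G4=(0+0>=1)=0 -> 10000
Step 6: G0=G4=0 G1=G4&G0=0&1=0 G2=G1=0 G3=G2|G1=0|0=0 G4=(0+1>=1)=1 -> 00001

00001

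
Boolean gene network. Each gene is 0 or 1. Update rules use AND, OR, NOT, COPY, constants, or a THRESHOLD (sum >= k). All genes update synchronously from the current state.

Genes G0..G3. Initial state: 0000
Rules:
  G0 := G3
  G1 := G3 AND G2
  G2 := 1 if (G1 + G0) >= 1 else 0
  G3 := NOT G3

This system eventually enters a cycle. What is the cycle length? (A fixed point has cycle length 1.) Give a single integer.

Step 0: 0000
Step 1: G0=G3=0 G1=G3&G2=0&0=0 G2=(0+0>=1)=0 G3=NOT G3=NOT 0=1 -> 0001
Step 2: G0=G3=1 G1=G3&G2=1&0=0 G2=(0+0>=1)=0 G3=NOT G3=NOT 1=0 -> 1000
Step 3: G0=G3=0 G1=G3&G2=0&0=0 G2=(0+1>=1)=1 G3=NOT G3=NOT 0=1 -> 0011
Step 4: G0=G3=1 G1=G3&G2=1&1=1 G2=(0+0>=1)=0 G3=NOT G3=NOT 1=0 -> 1100
Step 5: G0=G3=0 G1=G3&G2=0&0=0 G2=(1+1>=1)=1 G3=NOT G3=NOT 0=1 -> 0011
State from step 5 equals state from step 3 -> cycle length 2

Answer: 2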